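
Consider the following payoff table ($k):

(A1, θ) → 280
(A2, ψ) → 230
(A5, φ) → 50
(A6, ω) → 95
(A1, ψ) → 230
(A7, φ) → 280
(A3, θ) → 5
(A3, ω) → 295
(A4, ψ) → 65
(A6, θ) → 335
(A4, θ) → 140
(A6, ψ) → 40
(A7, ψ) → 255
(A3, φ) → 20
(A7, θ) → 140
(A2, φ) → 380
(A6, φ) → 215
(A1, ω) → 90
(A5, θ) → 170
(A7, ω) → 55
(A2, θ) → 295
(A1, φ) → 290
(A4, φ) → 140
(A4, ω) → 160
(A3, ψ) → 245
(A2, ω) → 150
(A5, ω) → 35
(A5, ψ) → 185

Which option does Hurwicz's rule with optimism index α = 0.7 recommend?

A1: 0.7·290 + 0.3·90 = 230
A2: 0.7·380 + 0.3·150 = 311
A3: 0.7·295 + 0.3·5 = 208
A4: 0.7·160 + 0.3·65 = 131.5
A5: 0.7·185 + 0.3·35 = 140
A6: 0.7·335 + 0.3·40 = 246.5
A7: 0.7·280 + 0.3·55 = 212.5
Highest Hurwicz score = 311 → A2.

A2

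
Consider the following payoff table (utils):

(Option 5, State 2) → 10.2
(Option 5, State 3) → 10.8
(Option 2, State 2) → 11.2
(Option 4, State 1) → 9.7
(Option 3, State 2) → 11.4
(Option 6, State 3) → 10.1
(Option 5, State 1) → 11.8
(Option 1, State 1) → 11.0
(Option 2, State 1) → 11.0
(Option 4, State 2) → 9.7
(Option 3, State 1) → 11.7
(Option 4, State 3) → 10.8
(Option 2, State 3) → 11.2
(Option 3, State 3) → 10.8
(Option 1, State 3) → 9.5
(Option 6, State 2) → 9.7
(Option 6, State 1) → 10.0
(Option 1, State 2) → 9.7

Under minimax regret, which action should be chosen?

Option 3

Column bests: State 1=11.8, State 2=11.4, State 3=11.2.
Option 1 regrets: 0.8, 1.7, 1.7 → max 1.7
Option 2 regrets: 0.8, 0.2, 0.0 → max 0.8
Option 3 regrets: 0.1, 0.0, 0.4 → max 0.4
Option 4 regrets: 2.1, 1.7, 0.4 → max 2.1
Option 5 regrets: 0.0, 1.2, 0.4 → max 1.2
Option 6 regrets: 1.8, 1.7, 1.1 → max 1.8
Smallest max regret = 0.4 → Option 3.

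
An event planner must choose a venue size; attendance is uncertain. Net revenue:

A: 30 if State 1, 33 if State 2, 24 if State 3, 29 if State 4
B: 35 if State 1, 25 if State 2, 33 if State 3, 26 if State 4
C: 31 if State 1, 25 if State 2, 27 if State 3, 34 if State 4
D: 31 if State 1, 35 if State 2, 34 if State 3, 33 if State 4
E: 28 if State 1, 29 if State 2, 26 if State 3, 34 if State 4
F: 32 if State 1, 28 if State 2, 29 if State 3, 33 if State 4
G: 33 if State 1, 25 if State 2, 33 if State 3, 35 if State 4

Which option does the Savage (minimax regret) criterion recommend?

Column bests: State 1=35, State 2=35, State 3=34, State 4=35.
A regrets: 5, 2, 10, 6 → max 10
B regrets: 0, 10, 1, 9 → max 10
C regrets: 4, 10, 7, 1 → max 10
D regrets: 4, 0, 0, 2 → max 4
E regrets: 7, 6, 8, 1 → max 8
F regrets: 3, 7, 5, 2 → max 7
G regrets: 2, 10, 1, 0 → max 10
Smallest max regret = 4 → D.

D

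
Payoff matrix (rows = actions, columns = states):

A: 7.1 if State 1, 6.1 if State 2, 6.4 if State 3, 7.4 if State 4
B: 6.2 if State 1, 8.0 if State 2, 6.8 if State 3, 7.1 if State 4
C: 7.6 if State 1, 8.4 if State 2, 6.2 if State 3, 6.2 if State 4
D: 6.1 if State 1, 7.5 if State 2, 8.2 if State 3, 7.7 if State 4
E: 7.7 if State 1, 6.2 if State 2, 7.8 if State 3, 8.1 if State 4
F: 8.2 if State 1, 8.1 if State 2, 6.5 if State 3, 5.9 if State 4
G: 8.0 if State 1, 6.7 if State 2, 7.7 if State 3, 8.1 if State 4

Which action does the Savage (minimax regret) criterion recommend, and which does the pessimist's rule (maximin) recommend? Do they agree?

Column bests: State 1=8.2, State 2=8.4, State 3=8.2, State 4=8.1.
A regrets: 1.1, 2.3, 1.8, 0.7 → max 2.3
B regrets: 2.0, 0.4, 1.4, 1.0 → max 2.0
C regrets: 0.6, 0.0, 2.0, 1.9 → max 2.0
D regrets: 2.1, 0.9, 0.0, 0.4 → max 2.1
E regrets: 0.5, 2.2, 0.4, 0.0 → max 2.2
F regrets: 0.0, 0.3, 1.7, 2.2 → max 2.2
G regrets: 0.2, 1.7, 0.5, 0.0 → max 1.7
Smallest max regret = 1.7 → G.
Row minima: A=6.1, B=6.2, C=6.2, D=6.1, E=6.2, F=5.9, G=6.7
Best worst-case = 6.7 → G.

minimax regret → G; maximin → G (agree)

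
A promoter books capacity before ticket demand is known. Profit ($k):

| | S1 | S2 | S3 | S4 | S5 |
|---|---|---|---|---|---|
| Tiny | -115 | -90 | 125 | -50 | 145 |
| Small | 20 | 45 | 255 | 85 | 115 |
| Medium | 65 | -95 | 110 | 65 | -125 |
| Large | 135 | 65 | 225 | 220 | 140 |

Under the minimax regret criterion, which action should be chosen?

Large

Column bests: S1=135, S2=65, S3=255, S4=220, S5=145.
Tiny regrets: 250, 155, 130, 270, 0 → max 270
Small regrets: 115, 20, 0, 135, 30 → max 135
Medium regrets: 70, 160, 145, 155, 270 → max 270
Large regrets: 0, 0, 30, 0, 5 → max 30
Smallest max regret = 30 → Large.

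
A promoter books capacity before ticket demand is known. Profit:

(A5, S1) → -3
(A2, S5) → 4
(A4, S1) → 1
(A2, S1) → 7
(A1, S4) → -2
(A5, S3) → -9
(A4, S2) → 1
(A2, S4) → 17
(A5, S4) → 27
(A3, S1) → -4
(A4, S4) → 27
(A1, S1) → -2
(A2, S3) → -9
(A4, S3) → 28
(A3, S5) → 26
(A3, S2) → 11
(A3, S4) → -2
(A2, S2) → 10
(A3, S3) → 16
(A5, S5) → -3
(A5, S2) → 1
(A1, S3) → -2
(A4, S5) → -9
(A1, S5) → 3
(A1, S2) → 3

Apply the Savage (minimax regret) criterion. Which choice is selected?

A3

Column bests: S1=7, S2=11, S3=28, S4=27, S5=26.
A1 regrets: 9, 8, 30, 29, 23 → max 30
A2 regrets: 0, 1, 37, 10, 22 → max 37
A3 regrets: 11, 0, 12, 29, 0 → max 29
A4 regrets: 6, 10, 0, 0, 35 → max 35
A5 regrets: 10, 10, 37, 0, 29 → max 37
Smallest max regret = 29 → A3.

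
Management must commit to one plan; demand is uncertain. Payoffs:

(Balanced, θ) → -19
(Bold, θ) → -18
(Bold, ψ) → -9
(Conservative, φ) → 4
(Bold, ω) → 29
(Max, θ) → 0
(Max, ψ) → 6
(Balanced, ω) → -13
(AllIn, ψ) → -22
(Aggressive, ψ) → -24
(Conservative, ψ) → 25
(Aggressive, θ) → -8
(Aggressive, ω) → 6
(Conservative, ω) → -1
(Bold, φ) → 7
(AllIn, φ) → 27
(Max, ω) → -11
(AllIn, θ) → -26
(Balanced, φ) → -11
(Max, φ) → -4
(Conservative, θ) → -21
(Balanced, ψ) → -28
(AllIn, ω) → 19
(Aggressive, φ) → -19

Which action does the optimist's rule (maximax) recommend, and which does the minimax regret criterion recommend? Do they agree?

maximax → Bold; minimax regret → Conservative (disagree)

Row maxima: Conservative=25, Balanced=-11, Aggressive=6, Bold=29, AllIn=27, Max=6
Best best-case = 29 → Bold.
Column bests: θ=0, φ=27, ψ=25, ω=29.
Conservative regrets: 21, 23, 0, 30 → max 30
Balanced regrets: 19, 38, 53, 42 → max 53
Aggressive regrets: 8, 46, 49, 23 → max 49
Bold regrets: 18, 20, 34, 0 → max 34
AllIn regrets: 26, 0, 47, 10 → max 47
Max regrets: 0, 31, 19, 40 → max 40
Smallest max regret = 30 → Conservative.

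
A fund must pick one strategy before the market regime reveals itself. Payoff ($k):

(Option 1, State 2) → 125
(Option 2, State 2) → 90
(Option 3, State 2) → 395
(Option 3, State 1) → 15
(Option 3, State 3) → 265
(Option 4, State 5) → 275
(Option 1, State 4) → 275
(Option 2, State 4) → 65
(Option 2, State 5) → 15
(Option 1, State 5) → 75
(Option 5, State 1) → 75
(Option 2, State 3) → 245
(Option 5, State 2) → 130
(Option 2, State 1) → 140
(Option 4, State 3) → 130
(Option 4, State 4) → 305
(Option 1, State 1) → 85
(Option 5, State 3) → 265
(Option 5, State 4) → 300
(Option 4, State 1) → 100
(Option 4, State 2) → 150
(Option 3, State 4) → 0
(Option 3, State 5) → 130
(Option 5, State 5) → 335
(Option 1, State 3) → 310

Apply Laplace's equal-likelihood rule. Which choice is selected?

Option 5

Row averages: Option 1=174, Option 2=111, Option 3=161, Option 4=192, Option 5=221
Highest average = 221 → Option 5.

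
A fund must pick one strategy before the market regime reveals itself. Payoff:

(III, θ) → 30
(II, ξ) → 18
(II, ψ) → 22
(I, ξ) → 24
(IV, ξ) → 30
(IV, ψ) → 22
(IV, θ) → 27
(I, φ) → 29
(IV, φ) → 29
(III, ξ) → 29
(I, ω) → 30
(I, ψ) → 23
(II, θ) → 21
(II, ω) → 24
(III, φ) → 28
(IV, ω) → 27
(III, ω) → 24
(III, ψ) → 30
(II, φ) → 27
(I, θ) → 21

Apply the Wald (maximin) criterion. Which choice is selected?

III

Row minima: I=21, II=18, III=24, IV=22
Best worst-case = 24 → III.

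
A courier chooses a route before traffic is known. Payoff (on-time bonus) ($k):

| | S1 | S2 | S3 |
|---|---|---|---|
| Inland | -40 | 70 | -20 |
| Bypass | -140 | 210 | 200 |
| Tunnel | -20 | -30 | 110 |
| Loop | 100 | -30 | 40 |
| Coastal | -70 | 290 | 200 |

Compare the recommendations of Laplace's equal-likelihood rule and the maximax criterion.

Row averages: Inland=10/3, Bypass=90, Tunnel=20, Loop=110/3, Coastal=140
Highest average = 140 → Coastal.
Row maxima: Inland=70, Bypass=210, Tunnel=110, Loop=100, Coastal=290
Best best-case = 290 → Coastal.

laplace → Coastal; maximax → Coastal (agree)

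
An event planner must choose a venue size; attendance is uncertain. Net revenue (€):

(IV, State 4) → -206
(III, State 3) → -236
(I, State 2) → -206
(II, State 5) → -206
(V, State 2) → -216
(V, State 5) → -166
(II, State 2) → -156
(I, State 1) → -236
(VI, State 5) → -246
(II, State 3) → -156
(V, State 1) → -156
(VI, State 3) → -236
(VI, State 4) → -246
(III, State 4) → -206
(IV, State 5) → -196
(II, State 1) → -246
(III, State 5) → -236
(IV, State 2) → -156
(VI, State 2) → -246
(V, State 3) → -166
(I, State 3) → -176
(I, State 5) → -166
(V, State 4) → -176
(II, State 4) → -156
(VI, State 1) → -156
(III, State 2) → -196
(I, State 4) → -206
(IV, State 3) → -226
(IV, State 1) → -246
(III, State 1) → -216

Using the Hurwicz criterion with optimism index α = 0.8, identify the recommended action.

V

I: 0.8·(-166) + 0.2·(-236) = -180
II: 0.8·(-156) + 0.2·(-246) = -174
III: 0.8·(-196) + 0.2·(-236) = -204
IV: 0.8·(-156) + 0.2·(-246) = -174
V: 0.8·(-156) + 0.2·(-216) = -168
VI: 0.8·(-156) + 0.2·(-246) = -174
Highest Hurwicz score = -168 → V.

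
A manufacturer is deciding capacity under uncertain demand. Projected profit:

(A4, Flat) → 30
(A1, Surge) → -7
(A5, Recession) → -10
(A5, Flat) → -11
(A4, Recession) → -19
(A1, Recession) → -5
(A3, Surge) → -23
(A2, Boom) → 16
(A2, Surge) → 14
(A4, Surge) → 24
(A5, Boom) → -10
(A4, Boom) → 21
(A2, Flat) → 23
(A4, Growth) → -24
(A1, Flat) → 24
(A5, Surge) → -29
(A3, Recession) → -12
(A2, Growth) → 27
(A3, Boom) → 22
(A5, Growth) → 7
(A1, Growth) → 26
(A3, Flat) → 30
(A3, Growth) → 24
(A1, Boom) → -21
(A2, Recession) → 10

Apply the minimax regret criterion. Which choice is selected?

Column bests: Recession=10, Flat=30, Growth=27, Boom=22, Surge=24.
A1 regrets: 15, 6, 1, 43, 31 → max 43
A2 regrets: 0, 7, 0, 6, 10 → max 10
A3 regrets: 22, 0, 3, 0, 47 → max 47
A4 regrets: 29, 0, 51, 1, 0 → max 51
A5 regrets: 20, 41, 20, 32, 53 → max 53
Smallest max regret = 10 → A2.

A2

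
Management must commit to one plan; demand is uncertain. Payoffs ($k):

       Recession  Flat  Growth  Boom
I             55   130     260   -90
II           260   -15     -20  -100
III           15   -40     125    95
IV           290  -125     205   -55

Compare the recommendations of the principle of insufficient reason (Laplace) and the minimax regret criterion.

laplace → I; minimax regret → I (agree)

Row averages: I=88.75, II=31.25, III=48.75, IV=78.75
Highest average = 88.75 → I.
Column bests: Recession=290, Flat=130, Growth=260, Boom=95.
I regrets: 235, 0, 0, 185 → max 235
II regrets: 30, 145, 280, 195 → max 280
III regrets: 275, 170, 135, 0 → max 275
IV regrets: 0, 255, 55, 150 → max 255
Smallest max regret = 235 → I.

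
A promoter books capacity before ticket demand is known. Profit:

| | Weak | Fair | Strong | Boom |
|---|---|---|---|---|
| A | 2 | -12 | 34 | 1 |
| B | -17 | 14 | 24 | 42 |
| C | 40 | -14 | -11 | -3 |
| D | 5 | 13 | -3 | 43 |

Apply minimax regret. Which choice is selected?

Column bests: Weak=40, Fair=14, Strong=34, Boom=43.
A regrets: 38, 26, 0, 42 → max 42
B regrets: 57, 0, 10, 1 → max 57
C regrets: 0, 28, 45, 46 → max 46
D regrets: 35, 1, 37, 0 → max 37
Smallest max regret = 37 → D.

D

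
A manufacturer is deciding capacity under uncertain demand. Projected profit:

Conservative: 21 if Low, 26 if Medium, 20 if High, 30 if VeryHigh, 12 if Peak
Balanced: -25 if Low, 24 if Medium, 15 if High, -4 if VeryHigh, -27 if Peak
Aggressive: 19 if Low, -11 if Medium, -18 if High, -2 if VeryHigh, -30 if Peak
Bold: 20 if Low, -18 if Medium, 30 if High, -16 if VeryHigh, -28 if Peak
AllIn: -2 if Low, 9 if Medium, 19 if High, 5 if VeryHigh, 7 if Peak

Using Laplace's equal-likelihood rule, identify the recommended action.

Conservative

Row averages: Conservative=21.8, Balanced=-3.4, Aggressive=-8.4, Bold=-2.4, AllIn=7.6
Highest average = 21.8 → Conservative.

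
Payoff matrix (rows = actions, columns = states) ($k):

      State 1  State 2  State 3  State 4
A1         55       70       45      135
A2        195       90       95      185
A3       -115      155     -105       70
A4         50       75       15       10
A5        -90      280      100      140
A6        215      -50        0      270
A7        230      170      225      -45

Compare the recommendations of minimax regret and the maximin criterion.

minimax regret → A2; maximin → A2 (agree)

Column bests: State 1=230, State 2=280, State 3=225, State 4=270.
A1 regrets: 175, 210, 180, 135 → max 210
A2 regrets: 35, 190, 130, 85 → max 190
A3 regrets: 345, 125, 330, 200 → max 345
A4 regrets: 180, 205, 210, 260 → max 260
A5 regrets: 320, 0, 125, 130 → max 320
A6 regrets: 15, 330, 225, 0 → max 330
A7 regrets: 0, 110, 0, 315 → max 315
Smallest max regret = 190 → A2.
Row minima: A1=45, A2=90, A3=-115, A4=10, A5=-90, A6=-50, A7=-45
Best worst-case = 90 → A2.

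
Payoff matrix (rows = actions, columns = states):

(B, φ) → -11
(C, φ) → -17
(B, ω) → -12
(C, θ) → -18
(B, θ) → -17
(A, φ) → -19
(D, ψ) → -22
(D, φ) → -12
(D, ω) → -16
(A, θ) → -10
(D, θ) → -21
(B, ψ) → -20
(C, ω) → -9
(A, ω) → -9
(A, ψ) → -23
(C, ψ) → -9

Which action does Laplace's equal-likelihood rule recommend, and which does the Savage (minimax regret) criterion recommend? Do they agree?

laplace → C; minimax regret → C (agree)

Row averages: A=-15.25, B=-15, C=-13.25, D=-17.75
Highest average = -13.25 → C.
Column bests: θ=-10, φ=-11, ψ=-9, ω=-9.
A regrets: 0, 8, 14, 0 → max 14
B regrets: 7, 0, 11, 3 → max 11
C regrets: 8, 6, 0, 0 → max 8
D regrets: 11, 1, 13, 7 → max 13
Smallest max regret = 8 → C.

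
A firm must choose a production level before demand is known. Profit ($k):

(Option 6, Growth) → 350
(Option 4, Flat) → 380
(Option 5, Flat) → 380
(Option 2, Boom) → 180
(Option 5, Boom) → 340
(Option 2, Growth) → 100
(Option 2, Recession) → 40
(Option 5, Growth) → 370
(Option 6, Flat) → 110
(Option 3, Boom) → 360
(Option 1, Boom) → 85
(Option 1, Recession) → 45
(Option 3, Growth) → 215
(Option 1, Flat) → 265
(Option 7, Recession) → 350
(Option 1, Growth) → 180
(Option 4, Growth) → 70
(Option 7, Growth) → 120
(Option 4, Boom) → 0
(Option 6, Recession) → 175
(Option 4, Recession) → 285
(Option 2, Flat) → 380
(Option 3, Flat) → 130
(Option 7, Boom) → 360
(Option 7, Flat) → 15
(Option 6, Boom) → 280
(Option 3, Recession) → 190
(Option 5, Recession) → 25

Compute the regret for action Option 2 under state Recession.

310

Best payoff under Recession is 350.
Regret = 350 − 40 = 310.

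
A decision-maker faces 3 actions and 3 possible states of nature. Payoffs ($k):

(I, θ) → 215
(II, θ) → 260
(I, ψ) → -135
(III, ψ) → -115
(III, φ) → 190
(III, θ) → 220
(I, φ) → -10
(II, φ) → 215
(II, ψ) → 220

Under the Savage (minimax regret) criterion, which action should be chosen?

II

Column bests: θ=260, φ=215, ψ=220.
I regrets: 45, 225, 355 → max 355
II regrets: 0, 0, 0 → max 0
III regrets: 40, 25, 335 → max 335
Smallest max regret = 0 → II.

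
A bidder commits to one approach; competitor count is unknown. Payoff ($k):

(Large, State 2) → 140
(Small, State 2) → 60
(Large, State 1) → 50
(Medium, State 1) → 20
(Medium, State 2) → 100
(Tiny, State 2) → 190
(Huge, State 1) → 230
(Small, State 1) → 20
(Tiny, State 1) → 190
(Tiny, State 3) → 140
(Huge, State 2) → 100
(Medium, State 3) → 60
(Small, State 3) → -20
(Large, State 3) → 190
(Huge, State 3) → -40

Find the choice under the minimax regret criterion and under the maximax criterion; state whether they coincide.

Column bests: State 1=230, State 2=190, State 3=190.
Tiny regrets: 40, 0, 50 → max 50
Small regrets: 210, 130, 210 → max 210
Medium regrets: 210, 90, 130 → max 210
Large regrets: 180, 50, 0 → max 180
Huge regrets: 0, 90, 230 → max 230
Smallest max regret = 50 → Tiny.
Row maxima: Tiny=190, Small=60, Medium=100, Large=190, Huge=230
Best best-case = 230 → Huge.

minimax regret → Tiny; maximax → Huge (disagree)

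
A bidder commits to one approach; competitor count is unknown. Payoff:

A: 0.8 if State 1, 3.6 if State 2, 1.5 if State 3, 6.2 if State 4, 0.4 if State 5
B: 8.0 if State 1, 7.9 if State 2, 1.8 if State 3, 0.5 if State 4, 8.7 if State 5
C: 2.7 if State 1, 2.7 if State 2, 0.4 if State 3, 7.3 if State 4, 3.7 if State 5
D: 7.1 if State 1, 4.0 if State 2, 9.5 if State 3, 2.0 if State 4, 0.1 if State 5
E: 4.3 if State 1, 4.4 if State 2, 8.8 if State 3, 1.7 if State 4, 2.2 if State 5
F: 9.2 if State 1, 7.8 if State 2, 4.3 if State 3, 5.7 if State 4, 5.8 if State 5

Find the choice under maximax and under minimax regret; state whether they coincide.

Row maxima: A=6.2, B=8.7, C=7.3, D=9.5, E=8.8, F=9.2
Best best-case = 9.5 → D.
Column bests: State 1=9.2, State 2=7.9, State 3=9.5, State 4=7.3, State 5=8.7.
A regrets: 8.4, 4.3, 8.0, 1.1, 8.3 → max 8.4
B regrets: 1.2, 0.0, 7.7, 6.8, 0.0 → max 7.7
C regrets: 6.5, 5.2, 9.1, 0.0, 5.0 → max 9.1
D regrets: 2.1, 3.9, 0.0, 5.3, 8.6 → max 8.6
E regrets: 4.9, 3.5, 0.7, 5.6, 6.5 → max 6.5
F regrets: 0.0, 0.1, 5.2, 1.6, 2.9 → max 5.2
Smallest max regret = 5.2 → F.

maximax → D; minimax regret → F (disagree)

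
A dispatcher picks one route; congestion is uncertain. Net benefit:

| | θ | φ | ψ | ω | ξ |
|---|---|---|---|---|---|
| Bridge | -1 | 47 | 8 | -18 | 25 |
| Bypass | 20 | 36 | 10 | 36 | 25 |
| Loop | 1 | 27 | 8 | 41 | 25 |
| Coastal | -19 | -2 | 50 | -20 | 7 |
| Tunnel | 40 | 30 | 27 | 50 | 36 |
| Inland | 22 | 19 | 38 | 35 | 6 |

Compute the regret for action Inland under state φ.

Best payoff under φ is 47.
Regret = 47 − 19 = 28.

28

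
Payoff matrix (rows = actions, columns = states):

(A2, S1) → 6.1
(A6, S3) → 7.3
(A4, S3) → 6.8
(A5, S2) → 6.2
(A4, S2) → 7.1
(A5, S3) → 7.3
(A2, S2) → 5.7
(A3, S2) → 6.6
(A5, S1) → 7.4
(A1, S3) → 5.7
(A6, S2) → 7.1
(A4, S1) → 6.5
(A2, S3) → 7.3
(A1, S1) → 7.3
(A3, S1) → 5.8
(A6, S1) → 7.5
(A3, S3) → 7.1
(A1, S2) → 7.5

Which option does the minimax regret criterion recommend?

Column bests: S1=7.5, S2=7.5, S3=7.3.
A1 regrets: 0.2, 0.0, 1.6 → max 1.6
A2 regrets: 1.4, 1.8, 0.0 → max 1.8
A3 regrets: 1.7, 0.9, 0.2 → max 1.7
A4 regrets: 1.0, 0.4, 0.5 → max 1.0
A5 regrets: 0.1, 1.3, 0.0 → max 1.3
A6 regrets: 0.0, 0.4, 0.0 → max 0.4
Smallest max regret = 0.4 → A6.

A6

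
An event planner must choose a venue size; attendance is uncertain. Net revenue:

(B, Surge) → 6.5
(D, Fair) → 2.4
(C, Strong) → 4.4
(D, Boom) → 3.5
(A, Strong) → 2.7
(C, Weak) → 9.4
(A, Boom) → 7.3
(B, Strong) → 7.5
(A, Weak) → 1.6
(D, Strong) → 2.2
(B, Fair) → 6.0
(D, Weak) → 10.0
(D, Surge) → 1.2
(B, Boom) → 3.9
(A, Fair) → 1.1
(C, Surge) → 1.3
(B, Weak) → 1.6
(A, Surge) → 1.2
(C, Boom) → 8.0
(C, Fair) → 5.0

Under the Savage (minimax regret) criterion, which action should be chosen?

Column bests: Weak=10.0, Fair=6.0, Strong=7.5, Boom=8.0, Surge=6.5.
A regrets: 8.4, 4.9, 4.8, 0.7, 5.3 → max 8.4
B regrets: 8.4, 0.0, 0.0, 4.1, 0.0 → max 8.4
C regrets: 0.6, 1.0, 3.1, 0.0, 5.2 → max 5.2
D regrets: 0.0, 3.6, 5.3, 4.5, 5.3 → max 5.3
Smallest max regret = 5.2 → C.

C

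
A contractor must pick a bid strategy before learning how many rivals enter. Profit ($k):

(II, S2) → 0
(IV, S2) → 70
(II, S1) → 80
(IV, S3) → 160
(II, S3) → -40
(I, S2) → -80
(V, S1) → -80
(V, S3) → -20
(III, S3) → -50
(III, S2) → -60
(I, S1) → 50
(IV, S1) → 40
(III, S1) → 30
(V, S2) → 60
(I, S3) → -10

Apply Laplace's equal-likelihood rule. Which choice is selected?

IV

Row averages: I=-40/3, II=40/3, III=-80/3, IV=90, V=-40/3
Highest average = 90 → IV.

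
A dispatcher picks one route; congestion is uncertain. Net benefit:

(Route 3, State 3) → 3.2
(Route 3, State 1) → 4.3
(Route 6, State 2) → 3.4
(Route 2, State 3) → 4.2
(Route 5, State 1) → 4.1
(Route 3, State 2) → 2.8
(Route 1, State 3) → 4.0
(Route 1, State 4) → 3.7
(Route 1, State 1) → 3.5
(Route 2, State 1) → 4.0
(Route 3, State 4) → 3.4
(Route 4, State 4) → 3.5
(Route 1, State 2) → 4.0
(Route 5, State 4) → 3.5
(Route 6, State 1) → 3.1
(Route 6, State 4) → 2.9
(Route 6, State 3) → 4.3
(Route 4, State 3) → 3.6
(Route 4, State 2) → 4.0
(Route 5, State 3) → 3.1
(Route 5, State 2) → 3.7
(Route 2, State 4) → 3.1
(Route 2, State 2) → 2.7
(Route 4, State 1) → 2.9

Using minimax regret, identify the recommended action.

Route 1

Column bests: State 1=4.3, State 2=4.0, State 3=4.3, State 4=3.7.
Route 1 regrets: 0.8, 0.0, 0.3, 0.0 → max 0.8
Route 2 regrets: 0.3, 1.3, 0.1, 0.6 → max 1.3
Route 3 regrets: 0.0, 1.2, 1.1, 0.3 → max 1.2
Route 4 regrets: 1.4, 0.0, 0.7, 0.2 → max 1.4
Route 5 regrets: 0.2, 0.3, 1.2, 0.2 → max 1.2
Route 6 regrets: 1.2, 0.6, 0.0, 0.8 → max 1.2
Smallest max regret = 0.8 → Route 1.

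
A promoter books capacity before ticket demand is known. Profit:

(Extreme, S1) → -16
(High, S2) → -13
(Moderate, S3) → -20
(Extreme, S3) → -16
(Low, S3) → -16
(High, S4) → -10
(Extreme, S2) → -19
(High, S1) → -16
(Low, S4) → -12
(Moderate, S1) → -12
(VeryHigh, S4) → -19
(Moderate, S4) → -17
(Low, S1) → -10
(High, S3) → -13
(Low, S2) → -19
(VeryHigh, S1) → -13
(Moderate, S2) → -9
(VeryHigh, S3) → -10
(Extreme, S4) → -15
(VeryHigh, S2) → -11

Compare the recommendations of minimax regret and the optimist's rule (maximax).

Column bests: S1=-10, S2=-9, S3=-10, S4=-10.
Low regrets: 0, 10, 6, 2 → max 10
Moderate regrets: 2, 0, 10, 7 → max 10
High regrets: 6, 4, 3, 0 → max 6
VeryHigh regrets: 3, 2, 0, 9 → max 9
Extreme regrets: 6, 10, 6, 5 → max 10
Smallest max regret = 6 → High.
Row maxima: Low=-10, Moderate=-9, High=-10, VeryHigh=-10, Extreme=-15
Best best-case = -9 → Moderate.

minimax regret → High; maximax → Moderate (disagree)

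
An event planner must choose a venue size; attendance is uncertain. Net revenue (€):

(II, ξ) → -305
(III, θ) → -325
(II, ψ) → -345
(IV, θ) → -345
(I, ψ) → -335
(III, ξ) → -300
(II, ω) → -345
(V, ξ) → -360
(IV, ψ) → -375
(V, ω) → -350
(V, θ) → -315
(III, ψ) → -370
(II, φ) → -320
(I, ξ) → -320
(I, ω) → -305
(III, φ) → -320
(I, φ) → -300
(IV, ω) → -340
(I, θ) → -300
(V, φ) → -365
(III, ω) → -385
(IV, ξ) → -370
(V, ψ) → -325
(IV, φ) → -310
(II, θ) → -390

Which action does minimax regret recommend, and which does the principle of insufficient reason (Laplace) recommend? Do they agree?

minimax regret → I; laplace → I (agree)

Column bests: θ=-300, φ=-300, ψ=-325, ω=-305, ξ=-300.
I regrets: 0, 0, 10, 0, 20 → max 20
II regrets: 90, 20, 20, 40, 5 → max 90
III regrets: 25, 20, 45, 80, 0 → max 80
IV regrets: 45, 10, 50, 35, 70 → max 70
V regrets: 15, 65, 0, 45, 60 → max 65
Smallest max regret = 20 → I.
Row averages: I=-312, II=-341, III=-340, IV=-348, V=-343
Highest average = -312 → I.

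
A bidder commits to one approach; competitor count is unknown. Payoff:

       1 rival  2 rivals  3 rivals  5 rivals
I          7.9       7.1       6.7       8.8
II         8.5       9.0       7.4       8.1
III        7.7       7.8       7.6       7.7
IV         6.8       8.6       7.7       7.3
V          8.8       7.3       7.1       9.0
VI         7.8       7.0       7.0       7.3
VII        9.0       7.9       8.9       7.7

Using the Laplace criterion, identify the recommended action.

VII

Row averages: I=7.625, II=8.25, III=7.7, IV=7.6, V=8.05, VI=7.275, VII=8.375
Highest average = 8.375 → VII.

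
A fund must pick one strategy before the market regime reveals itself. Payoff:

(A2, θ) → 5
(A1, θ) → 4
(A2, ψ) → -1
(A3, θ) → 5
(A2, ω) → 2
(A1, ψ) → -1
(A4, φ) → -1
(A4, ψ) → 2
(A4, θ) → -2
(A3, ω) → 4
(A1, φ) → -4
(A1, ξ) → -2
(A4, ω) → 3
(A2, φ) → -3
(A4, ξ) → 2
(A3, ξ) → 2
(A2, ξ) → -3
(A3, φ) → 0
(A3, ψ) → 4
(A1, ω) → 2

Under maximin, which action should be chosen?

A3

Row minima: A1=-4, A2=-3, A3=0, A4=-2
Best worst-case = 0 → A3.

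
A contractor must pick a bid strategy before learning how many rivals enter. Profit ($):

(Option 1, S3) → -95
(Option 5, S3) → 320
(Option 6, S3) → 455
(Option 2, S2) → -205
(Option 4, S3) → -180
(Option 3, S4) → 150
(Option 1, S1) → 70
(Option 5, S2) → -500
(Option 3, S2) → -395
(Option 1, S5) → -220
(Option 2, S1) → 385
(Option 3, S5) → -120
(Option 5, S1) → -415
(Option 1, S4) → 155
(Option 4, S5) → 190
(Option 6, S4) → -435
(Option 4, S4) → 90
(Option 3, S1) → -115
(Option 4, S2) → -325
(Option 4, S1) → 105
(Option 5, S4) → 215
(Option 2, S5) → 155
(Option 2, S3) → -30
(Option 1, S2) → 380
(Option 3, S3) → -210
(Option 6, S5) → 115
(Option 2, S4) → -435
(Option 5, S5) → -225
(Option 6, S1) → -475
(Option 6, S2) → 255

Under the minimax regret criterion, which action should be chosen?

Option 1

Column bests: S1=385, S2=380, S3=455, S4=215, S5=190.
Option 1 regrets: 315, 0, 550, 60, 410 → max 550
Option 2 regrets: 0, 585, 485, 650, 35 → max 650
Option 3 regrets: 500, 775, 665, 65, 310 → max 775
Option 4 regrets: 280, 705, 635, 125, 0 → max 705
Option 5 regrets: 800, 880, 135, 0, 415 → max 880
Option 6 regrets: 860, 125, 0, 650, 75 → max 860
Smallest max regret = 550 → Option 1.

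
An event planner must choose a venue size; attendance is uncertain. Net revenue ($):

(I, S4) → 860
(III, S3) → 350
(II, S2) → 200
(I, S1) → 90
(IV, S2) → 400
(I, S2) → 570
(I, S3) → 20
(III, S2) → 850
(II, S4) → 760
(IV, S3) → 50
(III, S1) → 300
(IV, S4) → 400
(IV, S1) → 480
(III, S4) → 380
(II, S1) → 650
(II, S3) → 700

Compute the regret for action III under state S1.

Best payoff under S1 is 650.
Regret = 650 − 300 = 350.

350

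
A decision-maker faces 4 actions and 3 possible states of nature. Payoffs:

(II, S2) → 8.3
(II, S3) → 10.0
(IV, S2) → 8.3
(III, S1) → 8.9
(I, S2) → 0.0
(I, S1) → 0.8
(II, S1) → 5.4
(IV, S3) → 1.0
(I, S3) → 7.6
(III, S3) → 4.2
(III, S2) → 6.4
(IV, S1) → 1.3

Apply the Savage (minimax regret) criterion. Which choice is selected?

II

Column bests: S1=8.9, S2=8.3, S3=10.0.
I regrets: 8.1, 8.3, 2.4 → max 8.3
II regrets: 3.5, 0.0, 0.0 → max 3.5
III regrets: 0.0, 1.9, 5.8 → max 5.8
IV regrets: 7.6, 0.0, 9.0 → max 9.0
Smallest max regret = 3.5 → II.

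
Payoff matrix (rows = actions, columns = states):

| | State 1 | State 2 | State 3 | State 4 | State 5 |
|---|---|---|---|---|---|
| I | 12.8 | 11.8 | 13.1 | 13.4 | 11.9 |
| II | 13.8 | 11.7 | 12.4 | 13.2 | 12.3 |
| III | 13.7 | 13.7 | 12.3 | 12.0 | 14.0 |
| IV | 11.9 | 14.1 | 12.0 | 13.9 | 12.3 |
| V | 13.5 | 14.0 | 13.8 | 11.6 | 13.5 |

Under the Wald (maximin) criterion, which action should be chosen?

III

Row minima: I=11.8, II=11.7, III=12.0, IV=11.9, V=11.6
Best worst-case = 12.0 → III.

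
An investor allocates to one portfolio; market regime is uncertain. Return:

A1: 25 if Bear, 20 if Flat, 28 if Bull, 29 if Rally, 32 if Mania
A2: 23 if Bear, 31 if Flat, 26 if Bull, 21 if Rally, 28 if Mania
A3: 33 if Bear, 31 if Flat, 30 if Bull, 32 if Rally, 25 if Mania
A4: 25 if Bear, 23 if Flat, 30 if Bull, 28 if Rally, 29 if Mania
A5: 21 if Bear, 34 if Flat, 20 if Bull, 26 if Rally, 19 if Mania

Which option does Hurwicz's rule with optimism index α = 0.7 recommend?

A3

A1: 0.7·32 + 0.3·20 = 28.4
A2: 0.7·31 + 0.3·21 = 28
A3: 0.7·33 + 0.3·25 = 30.6
A4: 0.7·30 + 0.3·23 = 27.9
A5: 0.7·34 + 0.3·19 = 29.5
Highest Hurwicz score = 30.6 → A3.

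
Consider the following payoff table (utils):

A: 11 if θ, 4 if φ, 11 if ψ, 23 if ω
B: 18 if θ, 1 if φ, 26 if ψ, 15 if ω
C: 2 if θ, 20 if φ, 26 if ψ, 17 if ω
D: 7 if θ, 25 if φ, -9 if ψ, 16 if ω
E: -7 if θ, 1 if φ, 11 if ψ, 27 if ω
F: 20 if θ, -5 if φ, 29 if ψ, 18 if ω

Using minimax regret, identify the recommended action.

Column bests: θ=20, φ=25, ψ=29, ω=27.
A regrets: 9, 21, 18, 4 → max 21
B regrets: 2, 24, 3, 12 → max 24
C regrets: 18, 5, 3, 10 → max 18
D regrets: 13, 0, 38, 11 → max 38
E regrets: 27, 24, 18, 0 → max 27
F regrets: 0, 30, 0, 9 → max 30
Smallest max regret = 18 → C.

C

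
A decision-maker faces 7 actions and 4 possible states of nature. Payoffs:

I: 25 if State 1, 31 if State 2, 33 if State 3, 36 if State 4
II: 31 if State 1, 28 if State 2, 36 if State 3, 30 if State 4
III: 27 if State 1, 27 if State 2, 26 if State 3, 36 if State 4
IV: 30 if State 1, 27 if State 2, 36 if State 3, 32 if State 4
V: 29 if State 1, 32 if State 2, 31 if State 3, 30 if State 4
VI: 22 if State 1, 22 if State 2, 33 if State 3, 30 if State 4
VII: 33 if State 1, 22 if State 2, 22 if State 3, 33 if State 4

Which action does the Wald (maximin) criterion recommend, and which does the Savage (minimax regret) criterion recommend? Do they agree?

maximin → V; minimax regret → IV (disagree)

Row minima: I=25, II=28, III=26, IV=27, V=29, VI=22, VII=22
Best worst-case = 29 → V.
Column bests: State 1=33, State 2=32, State 3=36, State 4=36.
I regrets: 8, 1, 3, 0 → max 8
II regrets: 2, 4, 0, 6 → max 6
III regrets: 6, 5, 10, 0 → max 10
IV regrets: 3, 5, 0, 4 → max 5
V regrets: 4, 0, 5, 6 → max 6
VI regrets: 11, 10, 3, 6 → max 11
VII regrets: 0, 10, 14, 3 → max 14
Smallest max regret = 5 → IV.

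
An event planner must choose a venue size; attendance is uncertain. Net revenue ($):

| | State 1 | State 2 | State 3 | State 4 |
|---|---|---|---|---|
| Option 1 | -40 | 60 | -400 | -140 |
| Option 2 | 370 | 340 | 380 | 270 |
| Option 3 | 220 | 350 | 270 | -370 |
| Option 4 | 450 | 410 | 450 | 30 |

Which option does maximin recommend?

Option 2

Row minima: Option 1=-400, Option 2=270, Option 3=-370, Option 4=30
Best worst-case = 270 → Option 2.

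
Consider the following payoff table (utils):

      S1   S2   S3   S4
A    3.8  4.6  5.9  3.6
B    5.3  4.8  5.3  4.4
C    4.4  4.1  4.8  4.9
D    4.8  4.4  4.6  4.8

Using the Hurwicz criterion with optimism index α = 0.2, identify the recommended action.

B

A: 0.2·5.9 + 0.8·3.6 = 4.06
B: 0.2·5.3 + 0.8·4.4 = 4.58
C: 0.2·4.9 + 0.8·4.1 = 4.26
D: 0.2·4.8 + 0.8·4.4 = 4.48
Highest Hurwicz score = 4.58 → B.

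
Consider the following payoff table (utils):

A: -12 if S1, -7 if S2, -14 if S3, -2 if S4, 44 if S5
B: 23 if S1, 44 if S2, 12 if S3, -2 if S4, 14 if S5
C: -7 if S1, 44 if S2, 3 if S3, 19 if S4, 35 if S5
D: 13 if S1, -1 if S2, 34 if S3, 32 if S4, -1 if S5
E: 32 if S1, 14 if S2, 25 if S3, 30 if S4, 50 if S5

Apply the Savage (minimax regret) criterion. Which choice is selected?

Column bests: S1=32, S2=44, S3=34, S4=32, S5=50.
A regrets: 44, 51, 48, 34, 6 → max 51
B regrets: 9, 0, 22, 34, 36 → max 36
C regrets: 39, 0, 31, 13, 15 → max 39
D regrets: 19, 45, 0, 0, 51 → max 51
E regrets: 0, 30, 9, 2, 0 → max 30
Smallest max regret = 30 → E.

E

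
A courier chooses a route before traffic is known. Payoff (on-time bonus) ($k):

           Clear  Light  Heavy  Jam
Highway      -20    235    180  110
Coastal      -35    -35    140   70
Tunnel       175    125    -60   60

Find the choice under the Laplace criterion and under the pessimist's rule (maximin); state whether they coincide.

Row averages: Highway=126.25, Coastal=35, Tunnel=75
Highest average = 126.25 → Highway.
Row minima: Highway=-20, Coastal=-35, Tunnel=-60
Best worst-case = -20 → Highway.

laplace → Highway; maximin → Highway (agree)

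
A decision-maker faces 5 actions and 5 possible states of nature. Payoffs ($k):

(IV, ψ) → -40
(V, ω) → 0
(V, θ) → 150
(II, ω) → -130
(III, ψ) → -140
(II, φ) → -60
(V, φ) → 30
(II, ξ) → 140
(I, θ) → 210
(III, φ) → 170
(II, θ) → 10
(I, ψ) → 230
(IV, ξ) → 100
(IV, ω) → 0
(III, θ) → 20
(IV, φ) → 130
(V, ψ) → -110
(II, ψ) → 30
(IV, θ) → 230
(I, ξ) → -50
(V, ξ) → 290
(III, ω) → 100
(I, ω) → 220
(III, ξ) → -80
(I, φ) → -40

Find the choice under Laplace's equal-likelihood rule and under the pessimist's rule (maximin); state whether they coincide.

Row averages: I=114, II=-2, III=14, IV=84, V=72
Highest average = 114 → I.
Row minima: I=-50, II=-130, III=-140, IV=-40, V=-110
Best worst-case = -40 → IV.

laplace → I; maximin → IV (disagree)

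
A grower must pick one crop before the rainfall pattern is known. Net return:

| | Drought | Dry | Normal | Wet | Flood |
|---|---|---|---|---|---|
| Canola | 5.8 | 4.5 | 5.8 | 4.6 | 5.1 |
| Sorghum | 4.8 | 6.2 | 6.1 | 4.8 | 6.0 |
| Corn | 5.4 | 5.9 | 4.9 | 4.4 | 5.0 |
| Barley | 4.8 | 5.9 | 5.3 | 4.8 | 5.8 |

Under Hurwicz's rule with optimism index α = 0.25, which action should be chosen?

Sorghum

Canola: 0.25·5.8 + 0.75·4.5 = 4.825
Sorghum: 0.25·6.2 + 0.75·4.8 = 5.15
Corn: 0.25·5.9 + 0.75·4.4 = 4.775
Barley: 0.25·5.9 + 0.75·4.8 = 5.075
Highest Hurwicz score = 5.15 → Sorghum.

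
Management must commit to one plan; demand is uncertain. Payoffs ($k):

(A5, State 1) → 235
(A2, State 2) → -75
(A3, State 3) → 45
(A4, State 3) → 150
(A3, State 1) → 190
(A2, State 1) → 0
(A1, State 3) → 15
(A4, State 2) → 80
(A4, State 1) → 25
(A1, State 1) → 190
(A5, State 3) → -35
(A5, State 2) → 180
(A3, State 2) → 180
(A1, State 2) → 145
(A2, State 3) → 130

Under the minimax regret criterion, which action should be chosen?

A3

Column bests: State 1=235, State 2=180, State 3=150.
A1 regrets: 45, 35, 135 → max 135
A2 regrets: 235, 255, 20 → max 255
A3 regrets: 45, 0, 105 → max 105
A4 regrets: 210, 100, 0 → max 210
A5 regrets: 0, 0, 185 → max 185
Smallest max regret = 105 → A3.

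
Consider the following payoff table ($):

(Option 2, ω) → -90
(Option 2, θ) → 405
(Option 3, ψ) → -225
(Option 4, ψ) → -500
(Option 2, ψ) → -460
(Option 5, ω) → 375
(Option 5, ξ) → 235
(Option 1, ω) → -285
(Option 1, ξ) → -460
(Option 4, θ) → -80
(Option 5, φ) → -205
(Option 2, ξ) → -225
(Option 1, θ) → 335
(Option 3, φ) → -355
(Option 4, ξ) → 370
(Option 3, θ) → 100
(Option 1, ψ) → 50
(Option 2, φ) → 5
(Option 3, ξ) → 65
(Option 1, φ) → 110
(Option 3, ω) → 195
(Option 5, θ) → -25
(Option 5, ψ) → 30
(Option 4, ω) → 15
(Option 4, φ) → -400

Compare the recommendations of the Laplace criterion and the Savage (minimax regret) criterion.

laplace → Option 5; minimax regret → Option 5 (agree)

Row averages: Option 1=-50, Option 2=-73, Option 3=-44, Option 4=-119, Option 5=82
Highest average = 82 → Option 5.
Column bests: θ=405, φ=110, ψ=50, ω=375, ξ=370.
Option 1 regrets: 70, 0, 0, 660, 830 → max 830
Option 2 regrets: 0, 105, 510, 465, 595 → max 595
Option 3 regrets: 305, 465, 275, 180, 305 → max 465
Option 4 regrets: 485, 510, 550, 360, 0 → max 550
Option 5 regrets: 430, 315, 20, 0, 135 → max 430
Smallest max regret = 430 → Option 5.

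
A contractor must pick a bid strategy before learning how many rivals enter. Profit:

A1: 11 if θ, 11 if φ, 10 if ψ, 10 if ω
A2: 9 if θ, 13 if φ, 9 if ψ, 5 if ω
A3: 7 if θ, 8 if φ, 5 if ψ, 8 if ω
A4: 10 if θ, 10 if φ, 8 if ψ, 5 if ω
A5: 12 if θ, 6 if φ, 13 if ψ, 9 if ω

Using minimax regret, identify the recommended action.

A1

Column bests: θ=12, φ=13, ψ=13, ω=10.
A1 regrets: 1, 2, 3, 0 → max 3
A2 regrets: 3, 0, 4, 5 → max 5
A3 regrets: 5, 5, 8, 2 → max 8
A4 regrets: 2, 3, 5, 5 → max 5
A5 regrets: 0, 7, 0, 1 → max 7
Smallest max regret = 3 → A1.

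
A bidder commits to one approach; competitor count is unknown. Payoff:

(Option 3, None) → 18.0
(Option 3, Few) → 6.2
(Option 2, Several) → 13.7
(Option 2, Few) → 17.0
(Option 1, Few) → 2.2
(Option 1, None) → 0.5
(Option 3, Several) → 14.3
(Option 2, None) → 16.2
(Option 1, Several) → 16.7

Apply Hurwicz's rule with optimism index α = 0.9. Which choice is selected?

Option 3

Option 1: 0.9·16.7 + 0.1·0.5 = 15.08
Option 2: 0.9·17.0 + 0.1·13.7 = 16.67
Option 3: 0.9·18.0 + 0.1·6.2 = 16.82
Highest Hurwicz score = 16.82 → Option 3.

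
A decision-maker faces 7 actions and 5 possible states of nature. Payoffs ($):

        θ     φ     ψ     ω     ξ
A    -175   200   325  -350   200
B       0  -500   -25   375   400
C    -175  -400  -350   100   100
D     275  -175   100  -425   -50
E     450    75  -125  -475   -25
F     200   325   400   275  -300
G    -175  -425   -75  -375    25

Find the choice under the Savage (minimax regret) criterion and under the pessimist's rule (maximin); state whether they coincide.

minimax regret → F; maximin → F (agree)

Column bests: θ=450, φ=325, ψ=400, ω=375, ξ=400.
A regrets: 625, 125, 75, 725, 200 → max 725
B regrets: 450, 825, 425, 0, 0 → max 825
C regrets: 625, 725, 750, 275, 300 → max 750
D regrets: 175, 500, 300, 800, 450 → max 800
E regrets: 0, 250, 525, 850, 425 → max 850
F regrets: 250, 0, 0, 100, 700 → max 700
G regrets: 625, 750, 475, 750, 375 → max 750
Smallest max regret = 700 → F.
Row minima: A=-350, B=-500, C=-400, D=-425, E=-475, F=-300, G=-425
Best worst-case = -300 → F.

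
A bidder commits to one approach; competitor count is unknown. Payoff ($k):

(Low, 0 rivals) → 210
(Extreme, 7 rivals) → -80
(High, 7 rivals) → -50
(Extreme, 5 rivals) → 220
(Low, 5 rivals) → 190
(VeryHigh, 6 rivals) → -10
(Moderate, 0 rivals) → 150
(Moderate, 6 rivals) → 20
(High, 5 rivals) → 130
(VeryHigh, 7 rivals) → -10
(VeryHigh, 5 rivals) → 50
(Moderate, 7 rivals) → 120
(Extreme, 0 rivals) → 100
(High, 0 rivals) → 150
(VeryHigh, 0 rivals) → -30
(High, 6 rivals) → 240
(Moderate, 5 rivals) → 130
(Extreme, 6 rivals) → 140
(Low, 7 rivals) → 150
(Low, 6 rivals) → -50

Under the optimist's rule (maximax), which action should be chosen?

Row maxima: Low=210, Moderate=150, High=240, VeryHigh=50, Extreme=220
Best best-case = 240 → High.

High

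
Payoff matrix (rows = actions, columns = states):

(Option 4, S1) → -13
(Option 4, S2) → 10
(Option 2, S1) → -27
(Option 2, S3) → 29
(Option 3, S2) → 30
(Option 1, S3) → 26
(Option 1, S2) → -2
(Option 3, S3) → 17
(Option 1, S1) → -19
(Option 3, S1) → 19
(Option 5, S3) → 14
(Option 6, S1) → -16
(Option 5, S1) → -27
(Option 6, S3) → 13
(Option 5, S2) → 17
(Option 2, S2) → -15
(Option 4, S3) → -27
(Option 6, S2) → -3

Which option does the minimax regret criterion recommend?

Column bests: S1=19, S2=30, S3=29.
Option 1 regrets: 38, 32, 3 → max 38
Option 2 regrets: 46, 45, 0 → max 46
Option 3 regrets: 0, 0, 12 → max 12
Option 4 regrets: 32, 20, 56 → max 56
Option 5 regrets: 46, 13, 15 → max 46
Option 6 regrets: 35, 33, 16 → max 35
Smallest max regret = 12 → Option 3.

Option 3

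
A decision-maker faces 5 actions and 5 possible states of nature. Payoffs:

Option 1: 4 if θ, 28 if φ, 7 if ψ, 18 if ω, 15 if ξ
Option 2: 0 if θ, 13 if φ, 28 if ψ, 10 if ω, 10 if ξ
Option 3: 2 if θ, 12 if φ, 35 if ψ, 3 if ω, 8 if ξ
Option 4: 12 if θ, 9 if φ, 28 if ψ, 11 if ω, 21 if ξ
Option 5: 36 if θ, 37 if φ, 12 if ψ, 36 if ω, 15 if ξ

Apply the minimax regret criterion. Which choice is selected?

Option 5

Column bests: θ=36, φ=37, ψ=35, ω=36, ξ=21.
Option 1 regrets: 32, 9, 28, 18, 6 → max 32
Option 2 regrets: 36, 24, 7, 26, 11 → max 36
Option 3 regrets: 34, 25, 0, 33, 13 → max 34
Option 4 regrets: 24, 28, 7, 25, 0 → max 28
Option 5 regrets: 0, 0, 23, 0, 6 → max 23
Smallest max regret = 23 → Option 5.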